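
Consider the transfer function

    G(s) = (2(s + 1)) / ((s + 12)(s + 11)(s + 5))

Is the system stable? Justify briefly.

The poles can be read from the denominator factors: s = -12, -11, -5.
Since all poles lie strictly in the left half-plane, the system is stable.

stable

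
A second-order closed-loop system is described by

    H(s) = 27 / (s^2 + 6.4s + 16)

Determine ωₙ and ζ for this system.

Compare the denominator to the standard form s^2 + 2ζωₙs + ωₙ².
ωₙ² = 16, so ωₙ = 4 rad/s.
2ζωₙ = 6.4, so ζ = 6.4/(2·4) = 0.8.

ωₙ = 4 rad/s, ζ = 0.8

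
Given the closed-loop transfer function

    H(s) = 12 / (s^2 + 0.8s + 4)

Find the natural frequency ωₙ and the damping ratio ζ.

ωₙ = 2 rad/s, ζ = 0.2

Compare the denominator to the standard form s^2 + 2ζωₙs + ωₙ².
ωₙ² = 4, so ωₙ = 2 rad/s.
2ζωₙ = 0.8, so ζ = 0.8/(2·2) = 0.2.
With ζ = 0.2 the response is underdamped.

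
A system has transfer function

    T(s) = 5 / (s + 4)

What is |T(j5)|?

|T(j5)| ≈ 0.7809

Substitute s = j5: numerator = 5, denominator = 4 + j5.
|T(j5)| = |5| / |4 + j5| = 5 / 6.4031 ≈ 0.7809.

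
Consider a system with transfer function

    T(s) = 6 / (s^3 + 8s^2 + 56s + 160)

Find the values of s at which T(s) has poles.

The poles are the roots of the denominator s^3 + 8s^2 + 56s + 160 = 0.
Trying s = -4: the polynomial evaluates to 0, so (s + 4) is a factor.
Dividing out leaves s^2 + 4s + 40 = 0.
The quadratic formula then gives s = -2 ± 6j.

s = -2 ± 6j, -4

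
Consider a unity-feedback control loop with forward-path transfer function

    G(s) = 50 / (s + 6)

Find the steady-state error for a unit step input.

e_ss = 0.1071

G(s) has no poles at the origin.
This is a Type 0 system. Kp = lim_{s→0} G(s) = 50/6 = 25/3.
e_ss = 1/(1 + Kp) = 1/(1 + 25/3) = 3/28 ≈ 0.1071.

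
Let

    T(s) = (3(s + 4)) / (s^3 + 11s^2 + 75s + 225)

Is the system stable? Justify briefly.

The denominator s^3 + 11s^2 + 75s + 225 factors as (s^2 + 6s + 45)(s + 5), giving poles at s = -3 + 6j, -3 - 6j, -5.
Since all poles lie strictly in the left half-plane, the system is stable.

stable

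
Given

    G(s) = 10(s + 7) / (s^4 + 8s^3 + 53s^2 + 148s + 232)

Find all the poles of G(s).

The poles are the roots of the denominator s^4 + 8s^3 + 53s^2 + 148s + 232 = 0.
No real roots exist; factor into two real quadratics: (s^2 + 4s + 8)(s^2 + 4s + 29) = 0.
Each quadratic gives a conjugate pair via the quadratic formula.

s = -2 ± 2j, -2 ± 5j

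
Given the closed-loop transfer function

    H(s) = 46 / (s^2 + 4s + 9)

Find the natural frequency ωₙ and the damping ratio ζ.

ωₙ = 3 rad/s, ζ ≈ 0.6667

Compare the denominator to the standard form s^2 + 2ζωₙs + ωₙ².
ωₙ² = 9, so ωₙ = 3 rad/s.
2ζωₙ = 4, so ζ = 4/(2·3) ≈ 0.6667.
With ζ = 0.6667 the response is underdamped.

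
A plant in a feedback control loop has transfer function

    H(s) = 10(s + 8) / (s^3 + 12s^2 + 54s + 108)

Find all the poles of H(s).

s = -3 + 3j, -3 - 3j, -6

The poles are the roots of the denominator s^3 + 12s^2 + 54s + 108 = 0.
Trying s = -6: the polynomial evaluates to 0, so (s + 6) is a factor.
Dividing out leaves s^2 + 6s + 18 = 0.
The quadratic formula then gives s = -3 ± 3j.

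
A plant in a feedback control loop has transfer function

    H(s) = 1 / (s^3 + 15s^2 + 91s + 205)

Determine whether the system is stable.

stable

The denominator s^3 + 15s^2 + 91s + 205 factors as (s^2 + 10s + 41)(s + 5), giving poles at s = -5 ± 4j, -5.
Since all poles lie strictly in the left half-plane, the system is stable.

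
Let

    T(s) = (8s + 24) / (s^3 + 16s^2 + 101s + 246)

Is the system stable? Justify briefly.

stable

The denominator s^3 + 16s^2 + 101s + 246 factors as (s + 6)(s^2 + 10s + 41), giving poles at s = -6, -5 + 4j, -5 - 4j.
Since all poles lie strictly in the left half-plane, the system is stable.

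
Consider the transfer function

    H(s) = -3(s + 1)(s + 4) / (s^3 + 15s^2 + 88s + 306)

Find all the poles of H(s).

The poles are the roots of the denominator s^3 + 15s^2 + 88s + 306 = 0.
Trying s = -9: the polynomial evaluates to 0, so (s + 9) is a factor.
Dividing out leaves s^2 + 6s + 34 = 0.
The quadratic formula then gives s = -3 ± 5j.

s = -3 + 5j, -3 - 5j, -9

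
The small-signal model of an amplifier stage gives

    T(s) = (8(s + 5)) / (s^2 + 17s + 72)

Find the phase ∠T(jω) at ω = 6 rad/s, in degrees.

At s = j6: numerator = 40 + j48, denominator = 36 + j102.
∠T = ∠num − ∠den = 50.194° − (70.560°) = -20.37°.

∠T(j6) ≈ -20.37°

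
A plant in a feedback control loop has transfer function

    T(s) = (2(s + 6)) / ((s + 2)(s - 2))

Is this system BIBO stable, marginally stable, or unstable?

unstable

The poles can be read from the denominator factors: s = -2, 2.
Since the pole(s) at s = 2 lie in the right half-plane, the system is unstable.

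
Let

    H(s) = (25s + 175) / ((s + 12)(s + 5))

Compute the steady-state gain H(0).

Set s = 0: H(0) = (175) / (60) = 35/12.

H(0) = 35/12 ≈ 2.917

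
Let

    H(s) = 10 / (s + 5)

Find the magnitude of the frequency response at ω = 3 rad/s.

|H(j3)| ≈ 1.715

Substitute s = j3: numerator = 10, denominator = 5 + j3.
|H(j3)| = |10| / |5 + j3| = 10 / 5.8310 ≈ 1.715.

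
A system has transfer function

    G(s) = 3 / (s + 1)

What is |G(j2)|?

Substitute s = j2: numerator = 3, denominator = 1 + j2.
|G(j2)| = |3| / |1 + j2| = 3 / 2.2361 ≈ 1.342.

|G(j2)| ≈ 1.342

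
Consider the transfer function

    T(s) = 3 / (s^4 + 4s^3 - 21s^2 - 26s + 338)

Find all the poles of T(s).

The poles are the roots of the denominator s^4 + 4s^3 - 21s^2 - 26s + 338 = 0.
No real roots exist; factor into two real quadratics: (s^2 - 6s + 13)(s^2 + 10s + 26) = 0.
Each quadratic gives a conjugate pair via the quadratic formula.

s = 3 ± 2j, -5 ± j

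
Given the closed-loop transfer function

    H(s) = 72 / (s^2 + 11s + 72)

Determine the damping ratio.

ζ ≈ 0.6482

Compare the denominator to the standard form s^2 + 2ζωₙs + ωₙ².
ωₙ² = 72, so ωₙ = √72 ≈ 8.485 rad/s.
2ζωₙ = 11, so ζ = 11/(2·√72) ≈ 0.6482.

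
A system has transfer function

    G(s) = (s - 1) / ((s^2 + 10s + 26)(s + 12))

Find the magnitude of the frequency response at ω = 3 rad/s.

Substitute s = j3: numerator = -1 + j3, denominator = 114 + j411.
|G(j3)| = |-1 + j3| / |114 + j411| = 3.1623 / 426.52 ≈ 0.007414.

|G(j3)| ≈ 0.007414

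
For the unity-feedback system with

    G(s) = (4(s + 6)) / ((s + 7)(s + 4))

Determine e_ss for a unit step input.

e_ss = 0.5385

G(s) has no poles at the origin.
This is a Type 0 system. Kp = lim_{s→0} G(s) = 24/28 = 6/7.
e_ss = 1/(1 + Kp) = 1/(1 + 6/7) = 7/13 ≈ 0.5385.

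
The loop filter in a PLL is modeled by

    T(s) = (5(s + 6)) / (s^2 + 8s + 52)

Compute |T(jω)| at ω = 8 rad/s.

Substitute s = j8: numerator = 30 + j40, denominator = -12 + j64.
|T(j8)| = |30 + j40| / |-12 + j64| = 50 / 65.115 ≈ 0.7679.

|T(j8)| ≈ 0.7679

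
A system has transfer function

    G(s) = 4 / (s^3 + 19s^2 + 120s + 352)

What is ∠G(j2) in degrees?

At s = j2: numerator = 4, denominator = 276 + j232.
∠G = ∠num − ∠den = 0° − (40.050°) = -40.05°.

∠G(j2) ≈ -40.05°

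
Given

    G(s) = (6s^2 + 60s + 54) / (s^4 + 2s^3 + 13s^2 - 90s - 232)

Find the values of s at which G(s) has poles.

The poles are the roots of the denominator s^4 + 2s^3 + 13s^2 - 90s - 232 = 0.
Trying s = -2: the polynomial evaluates to 0, so (s + 2) is a factor.
Dividing out leaves s^3 + 13s - 116 = 0.
This factors further as (s^2 + 4s + 29)(s - 4) = 0.

s = -2 ± 5j, -2, 4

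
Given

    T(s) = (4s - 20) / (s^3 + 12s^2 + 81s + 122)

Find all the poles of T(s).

The poles are the roots of the denominator s^3 + 12s^2 + 81s + 122 = 0.
Trying s = -2: the polynomial evaluates to 0, so (s + 2) is a factor.
Dividing out leaves s^2 + 10s + 61 = 0.
The quadratic formula then gives s = -5 ± 6j.

s = -5 ± 6j, -2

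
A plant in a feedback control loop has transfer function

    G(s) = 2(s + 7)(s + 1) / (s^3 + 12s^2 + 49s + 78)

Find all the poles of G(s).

s = -3 ± 2j, -6

The poles are the roots of the denominator s^3 + 12s^2 + 49s + 78 = 0.
Trying s = -6: the polynomial evaluates to 0, so (s + 6) is a factor.
Dividing out leaves s^2 + 6s + 13 = 0.
The quadratic formula then gives s = -3 ± 2j.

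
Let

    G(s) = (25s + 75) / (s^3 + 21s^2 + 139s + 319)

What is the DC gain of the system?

G(0) = 75/319 ≈ 0.2351

Set s = 0: G(0) = (75) / (319) = 75/319.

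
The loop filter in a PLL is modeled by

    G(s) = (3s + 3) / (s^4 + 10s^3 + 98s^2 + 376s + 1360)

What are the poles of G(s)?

s = -3 ± 5j, -2 ± 6j

The poles are the roots of the denominator s^4 + 10s^3 + 98s^2 + 376s + 1360 = 0.
No real roots exist; factor into two real quadratics: (s^2 + 6s + 34)(s^2 + 4s + 40) = 0.
Each quadratic gives a conjugate pair via the quadratic formula.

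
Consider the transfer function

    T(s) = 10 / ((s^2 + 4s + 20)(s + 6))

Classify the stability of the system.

The poles can be read from the denominator factors: s = -2 ± 4j, -6.
Since all poles lie strictly in the left half-plane, the system is stable.

stable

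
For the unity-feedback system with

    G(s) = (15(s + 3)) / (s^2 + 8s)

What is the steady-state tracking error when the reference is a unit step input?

e_ss = 0

G(s) has one pole at the origin.
This is a Type 1 system; for a step input the steady-state error is zero.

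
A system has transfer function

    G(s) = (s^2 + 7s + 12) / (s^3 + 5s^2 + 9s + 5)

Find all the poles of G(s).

s = -2 ± j, -1

The poles are the roots of the denominator s^3 + 5s^2 + 9s + 5 = 0.
Trying s = -1: the polynomial evaluates to 0, so (s + 1) is a factor.
Dividing out leaves s^2 + 4s + 5 = 0.
The quadratic formula then gives s = -2 ± 1j.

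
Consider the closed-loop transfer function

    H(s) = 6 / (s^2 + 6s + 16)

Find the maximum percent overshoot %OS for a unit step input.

Comparing s^2 + 6s + 16 to s^2 + 2ζωₙs + ωₙ²: ωₙ = 4 rad/s and ζ = 6/(2·4) = 0.75.
%OS = 100·exp(−πζ/√(1−ζ²)) = 100·exp(−π·0.75/√(1−0.75²)) ≈ 2.84%.

%OS ≈ 2.84%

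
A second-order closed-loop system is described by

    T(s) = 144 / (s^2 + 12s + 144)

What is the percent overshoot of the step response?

%OS ≈ 16.3%

Comparing s^2 + 12s + 144 to s^2 + 2ζωₙs + ωₙ²: ωₙ = 12 rad/s and ζ = 12/(2·12) = 0.5.
%OS = 100·exp(−πζ/√(1−ζ²)) = 100·exp(−π·0.5/√(1−0.5²)) ≈ 16.3%.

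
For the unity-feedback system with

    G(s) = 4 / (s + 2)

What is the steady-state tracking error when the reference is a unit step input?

G(s) has no poles at the origin.
This is a Type 0 system. Kp = lim_{s→0} G(s) = 4/2 = 2.
e_ss = 1/(1 + Kp) = 1/(1 + 2) = 1/3 ≈ 0.3333.

e_ss = 0.3333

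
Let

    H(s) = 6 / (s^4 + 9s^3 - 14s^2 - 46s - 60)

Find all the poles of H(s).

s = -1 ± j, 3, -10

The poles are the roots of the denominator s^4 + 9s^3 - 14s^2 - 46s - 60 = 0.
Trying s = 3: the polynomial evaluates to 0, so (s - 3) is a factor.
Dividing out leaves s^3 + 12s^2 + 22s + 20 = 0.
This factors further as (s^2 + 2s + 2)(s + 10) = 0.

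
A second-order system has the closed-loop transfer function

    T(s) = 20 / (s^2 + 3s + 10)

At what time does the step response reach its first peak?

t_p ≈ 1.128 s

Comparing s^2 + 3s + 10 to s^2 + 2ζωₙs + ωₙ²: ωₙ = √10 ≈ 3.162 rad/s and ζ = 3/(2·√10) ≈ 0.4743.
ζωₙ = 3/2 = 1.5, so ω_d = ωₙ√(1−ζ²) = √(ωₙ² − (ζωₙ)²) = √(10 − 1.5²) = √7.75 ≈ 2.784 rad/s.
t_p = π/ω_d = π/2.784 ≈ 1.128 s.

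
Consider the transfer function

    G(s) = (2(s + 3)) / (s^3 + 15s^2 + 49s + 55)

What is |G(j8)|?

Substitute s = j8: numerator = 6 + j16, denominator = -905 - j120.
|G(j8)| = |6 + j16| / |-905 - j120| = 17.088 / 912.92 ≈ 0.01872.

|G(j8)| ≈ 0.01872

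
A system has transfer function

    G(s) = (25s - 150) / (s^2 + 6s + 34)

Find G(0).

Set s = 0: G(0) = (-150) / (34) = -75/17.

G(0) = -75/17 ≈ -4.412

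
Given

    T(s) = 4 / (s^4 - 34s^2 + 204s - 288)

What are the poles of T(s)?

s = 3 ± 3j, 2, -8

The poles are the roots of the denominator s^4 - 34s^2 + 204s - 288 = 0.
Trying s = 2: the polynomial evaluates to 0, so (s - 2) is a factor.
Dividing out leaves s^3 + 2s^2 - 30s + 144 = 0.
This factors further as (s^2 - 6s + 18)(s + 8) = 0.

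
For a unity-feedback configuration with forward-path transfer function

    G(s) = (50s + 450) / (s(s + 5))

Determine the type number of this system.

Type 1

The denominator has 1 factor of s at the origin (free integrator), so this is a Type 1 system.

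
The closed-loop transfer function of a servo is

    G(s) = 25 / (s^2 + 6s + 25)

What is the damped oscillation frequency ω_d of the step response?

ω_d = 4 rad/s

Comparing s^2 + 6s + 25 to s^2 + 2ζωₙs + ωₙ²: ωₙ = 5 rad/s and ζ = 6/(2·5) = 0.6.
ζωₙ = 6/2 = 3, so ω_d = ωₙ√(1−ζ²) = √(ωₙ² − (ζωₙ)²) = √(25 − 3²) = √16 = 4 rad/s.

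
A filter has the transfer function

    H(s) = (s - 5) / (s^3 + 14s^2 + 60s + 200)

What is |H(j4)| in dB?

|H(j4)|_dB ≈ -28.9 dB

Substitute s = j4: numerator = -5 + j4, denominator = -24 + j176.
|H(j4)| = |-5 + j4| / |-24 + j176| = 6.4031 / 177.63 ≈ 0.03605.
In decibels: 20·log₁₀(0.03605) ≈ -28.9 dB.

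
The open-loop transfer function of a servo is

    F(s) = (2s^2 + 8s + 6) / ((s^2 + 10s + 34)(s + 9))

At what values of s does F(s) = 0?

Set the numerator to zero: 2s^2 + 8s + 6 = 0, i.e. 2·(s^2 + 4s + 3) = 0.
Factoring: (s + 1)(s + 3) = 0.

s = -1, -3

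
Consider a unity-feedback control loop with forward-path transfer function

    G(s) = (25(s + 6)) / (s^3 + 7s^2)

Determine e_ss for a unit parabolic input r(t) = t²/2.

G(s) has 2 poles at the origin.
This is a Type 2 system. Ka = lim_{s→0} s^2·G(s) = 150/7.
e_ss = 1/Ka = 1/(150/7) = 7/150 ≈ 0.04667.

e_ss = 0.04667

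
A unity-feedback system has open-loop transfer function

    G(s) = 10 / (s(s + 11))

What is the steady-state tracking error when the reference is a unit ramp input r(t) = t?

e_ss = 1.100

G(s) has one pole at the origin.
This is a Type 1 system. Kv = lim_{s→0} s·G(s) = 10/11.
e_ss = 1/Kv = 1/(10/11) = 11/10 ≈ 1.100.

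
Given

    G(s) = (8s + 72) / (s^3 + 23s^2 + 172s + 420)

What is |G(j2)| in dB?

Substitute s = j2: numerator = 72 + j16, denominator = 328 + j336.
|G(j2)| = |72 + j16| / |328 + j336| = 73.756 / 469.55 ≈ 0.1571.
In decibels: 20·log₁₀(0.1571) ≈ -16.1 dB.

|G(j2)|_dB ≈ -16.1 dB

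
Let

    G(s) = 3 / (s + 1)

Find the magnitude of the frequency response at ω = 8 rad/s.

Substitute s = j8: numerator = 3, denominator = 1 + j8.
|G(j8)| = |3| / |1 + j8| = 3 / 8.0623 ≈ 0.3721.

|G(j8)| ≈ 0.3721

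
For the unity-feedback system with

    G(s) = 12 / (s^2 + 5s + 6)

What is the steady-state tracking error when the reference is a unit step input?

e_ss = 0.3333

G(s) has no poles at the origin.
This is a Type 0 system. Kp = lim_{s→0} G(s) = 12/6 = 2.
e_ss = 1/(1 + Kp) = 1/(1 + 2) = 1/3 ≈ 0.3333.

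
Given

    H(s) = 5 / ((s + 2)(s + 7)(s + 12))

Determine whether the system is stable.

stable

The poles can be read from the denominator factors: s = -2, -7, -12.
Since all poles lie strictly in the left half-plane, the system is stable.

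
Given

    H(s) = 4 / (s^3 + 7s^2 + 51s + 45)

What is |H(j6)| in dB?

Substitute s = j6: numerator = 4, denominator = -207 + j90.
|H(j6)| = |4| / |-207 + j90| = 4 / 225.72 ≈ 0.01772.
In decibels: 20·log₁₀(0.01772) ≈ -35.0 dB.

|H(j6)|_dB ≈ -35.0 dB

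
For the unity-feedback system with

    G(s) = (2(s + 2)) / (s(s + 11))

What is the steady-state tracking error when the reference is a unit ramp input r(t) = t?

G(s) has one pole at the origin.
This is a Type 1 system. Kv = lim_{s→0} s·G(s) = 4/11.
e_ss = 1/Kv = 1/(4/11) = 11/4 ≈ 2.750.

e_ss = 2.750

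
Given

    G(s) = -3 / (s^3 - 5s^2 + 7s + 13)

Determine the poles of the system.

The poles are the roots of the denominator s^3 - 5s^2 + 7s + 13 = 0.
Trying s = -1: the polynomial evaluates to 0, so (s + 1) is a factor.
Dividing out leaves s^2 - 6s + 13 = 0.
The quadratic formula then gives s = 3 ± 2j.

s = -1, 3 ± 2j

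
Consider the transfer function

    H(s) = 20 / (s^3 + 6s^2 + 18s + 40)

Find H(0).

Set s = 0: H(0) = (20) / (40) = 1/2.

H(0) = 1/2 ≈ 0.5000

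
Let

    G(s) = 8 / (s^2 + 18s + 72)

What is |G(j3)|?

|G(j3)| ≈ 0.09641

Substitute s = j3: numerator = 8, denominator = 63 + j54.
|G(j3)| = |8| / |63 + j54| = 8 / 82.976 ≈ 0.09641.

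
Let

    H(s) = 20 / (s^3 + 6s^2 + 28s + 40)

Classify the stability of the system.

The denominator s^3 + 6s^2 + 28s + 40 factors as (s + 2)(s^2 + 4s + 20), giving poles at s = -2, -2 + 4j, -2 - 4j.
Since all poles lie strictly in the left half-plane, the system is stable.

stable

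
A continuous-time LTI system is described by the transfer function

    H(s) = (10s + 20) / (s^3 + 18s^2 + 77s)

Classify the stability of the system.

marginally stable

The denominator s^3 + 18s^2 + 77s factors as s(s + 7)(s + 11), giving poles at s = 0, -7, -11.
Since the simple pole(s) at s = 0 lie on the jω-axis with none in the right half-plane, the system is marginally stable.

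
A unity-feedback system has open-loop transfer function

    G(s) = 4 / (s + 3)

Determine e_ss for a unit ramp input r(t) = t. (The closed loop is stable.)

e_ss = ∞

G(s) has no poles at the origin.
This is a Type 0 system; Kv = lim_{s→0} s·G(s) = 0, so the steady-state error for a ramp input is infinite.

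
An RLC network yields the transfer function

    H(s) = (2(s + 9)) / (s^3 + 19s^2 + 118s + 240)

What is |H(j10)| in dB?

Substitute s = j10: numerator = 18 + j20, denominator = -1660 + j180.
|H(j10)| = |18 + j20| / |-1660 + j180| = 26.907 / 1669.7 ≈ 0.01611.
In decibels: 20·log₁₀(0.01611) ≈ -35.9 dB.

|H(j10)|_dB ≈ -35.9 dB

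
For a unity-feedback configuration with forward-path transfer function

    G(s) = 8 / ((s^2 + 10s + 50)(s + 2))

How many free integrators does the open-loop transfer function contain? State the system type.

Type 0

The denominator has no factor of s at the origin — no free integrator — so this is a Type 0 system.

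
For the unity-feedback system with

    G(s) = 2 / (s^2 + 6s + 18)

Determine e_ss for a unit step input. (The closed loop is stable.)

e_ss = 0.9000

G(s) has no poles at the origin.
This is a Type 0 system. Kp = lim_{s→0} G(s) = 2/18 = 1/9.
e_ss = 1/(1 + Kp) = 1/(1 + 1/9) = 9/10 ≈ 0.9000.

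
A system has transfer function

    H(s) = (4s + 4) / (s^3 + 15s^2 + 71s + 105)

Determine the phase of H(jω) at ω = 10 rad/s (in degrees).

∠H(j10) ≈ -107.5°

At s = j10: numerator = 4 + j40, denominator = -1395 - j290.
∠H = ∠num − ∠den = 84.289° − (-168.26°) = 252.5°, which wraps to -107.5°.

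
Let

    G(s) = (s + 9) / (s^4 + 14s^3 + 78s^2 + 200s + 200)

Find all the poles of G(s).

The poles are the roots of the denominator s^4 + 14s^3 + 78s^2 + 200s + 200 = 0.
No real roots exist; factor into two real quadratics: (s^2 + 8s + 20)(s^2 + 6s + 10) = 0.
Each quadratic gives a conjugate pair via the quadratic formula.

s = -4 + 2j, -4 - 2j, -3 + j, -3 - j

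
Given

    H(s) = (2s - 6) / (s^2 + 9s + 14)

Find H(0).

H(0) = -3/7 ≈ -0.4286

Set s = 0: H(0) = (-6) / (14) = -3/7.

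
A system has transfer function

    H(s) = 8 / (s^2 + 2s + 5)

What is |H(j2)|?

|H(j2)| ≈ 1.940

Substitute s = j2: numerator = 8, denominator = 1 + j4.
|H(j2)| = |8| / |1 + j4| = 8 / 4.1231 ≈ 1.940.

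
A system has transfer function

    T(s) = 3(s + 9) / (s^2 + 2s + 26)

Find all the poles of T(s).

s = -1 + 5j, -1 - 5j

The poles are the roots of the denominator s^2 + 2s + 26 = 0.
Using the quadratic formula: s = (-2 ± √(-100))/2 = -1 ± 5j.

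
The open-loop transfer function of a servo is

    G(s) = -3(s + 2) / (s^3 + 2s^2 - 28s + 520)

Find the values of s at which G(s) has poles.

The poles are the roots of the denominator s^3 + 2s^2 - 28s + 520 = 0.
Trying s = -10: the polynomial evaluates to 0, so (s + 10) is a factor.
Dividing out leaves s^2 - 8s + 52 = 0.
The quadratic formula then gives s = 4 ± 6j.

s = 4 + 6j, 4 - 6j, -10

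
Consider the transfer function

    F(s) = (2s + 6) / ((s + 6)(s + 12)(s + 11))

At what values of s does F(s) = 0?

Set the numerator to zero: 2s + 6 = 0, i.e. 2·(s + 3) = 0.
So s = -3.

s = -3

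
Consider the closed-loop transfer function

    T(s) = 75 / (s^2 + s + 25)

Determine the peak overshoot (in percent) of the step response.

%OS ≈ 72.9%

Comparing s^2 + s + 25 to s^2 + 2ζωₙs + ωₙ²: ωₙ = 5 rad/s and ζ = 1/(2·5) = 0.1.
%OS = 100·exp(−πζ/√(1−ζ²)) = 100·exp(−π·0.1/√(1−0.1²)) ≈ 72.9%.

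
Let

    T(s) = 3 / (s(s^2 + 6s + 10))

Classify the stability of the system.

marginally stable

The poles can be read from the denominator factors: s = 0, -3 + j, -3 - j.
Since the simple pole(s) at s = 0 lie on the jω-axis with none in the right half-plane, the system is marginally stable.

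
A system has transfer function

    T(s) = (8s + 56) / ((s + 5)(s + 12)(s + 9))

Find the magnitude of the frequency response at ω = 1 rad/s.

Substitute s = j1: numerator = 56 + j8, denominator = 514 + j212.
|T(j1)| = |56 + j8| / |514 + j212| = 56.569 / 556.00 ≈ 0.1017.

|T(j1)| ≈ 0.1017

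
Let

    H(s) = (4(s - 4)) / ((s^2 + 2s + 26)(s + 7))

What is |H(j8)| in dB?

|H(j8)|_dB ≈ -21.8 dB

Substitute s = j8: numerator = -16 + j32, denominator = -394 - j192.
|H(j8)| = |-16 + j32| / |-394 - j192| = 35.777 / 438.29 ≈ 0.08163.
In decibels: 20·log₁₀(0.08163) ≈ -21.8 dB.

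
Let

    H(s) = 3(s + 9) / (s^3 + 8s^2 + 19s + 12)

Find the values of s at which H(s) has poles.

s = -3, -4, -1

The poles are the roots of the denominator s^3 + 8s^2 + 19s + 12 = 0.
Trying s = -3: the polynomial evaluates to 0, so (s + 3) is a factor.
Dividing out leaves s^2 + 5s + 4 = 0.
Factoring the quadratic: (s + 4)(s + 1) = 0.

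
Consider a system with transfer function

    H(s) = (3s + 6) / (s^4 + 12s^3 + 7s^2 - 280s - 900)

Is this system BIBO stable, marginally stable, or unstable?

unstable

The denominator s^4 + 12s^3 + 7s^2 - 280s - 900 factors as (s - 5)(s^2 + 8s + 20)(s + 9), giving poles at s = 5, -4 ± 2j, -9.
Since the pole(s) at s = 5 lie in the right half-plane, the system is unstable.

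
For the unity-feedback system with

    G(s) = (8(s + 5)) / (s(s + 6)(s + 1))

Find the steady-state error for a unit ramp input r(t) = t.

G(s) has one pole at the origin.
This is a Type 1 system. Kv = lim_{s→0} s·G(s) = 40/6 = 20/3.
e_ss = 1/Kv = 1/(20/3) = 3/20 ≈ 0.1500.

e_ss = 0.1500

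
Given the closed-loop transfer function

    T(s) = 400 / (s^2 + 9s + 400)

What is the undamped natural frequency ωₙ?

Compare the denominator to the standard form s^2 + 2ζωₙs + ωₙ².
ωₙ² = 400, so ωₙ = 20 rad/s.

ωₙ = 20 rad/s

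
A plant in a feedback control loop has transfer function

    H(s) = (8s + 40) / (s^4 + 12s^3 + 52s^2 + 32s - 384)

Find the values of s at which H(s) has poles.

s = -4 ± 4j, 2, -6

The poles are the roots of the denominator s^4 + 12s^3 + 52s^2 + 32s - 384 = 0.
Trying s = 2: the polynomial evaluates to 0, so (s - 2) is a factor.
Dividing out leaves s^3 + 14s^2 + 80s + 192 = 0.
This factors further as (s^2 + 8s + 32)(s + 6) = 0.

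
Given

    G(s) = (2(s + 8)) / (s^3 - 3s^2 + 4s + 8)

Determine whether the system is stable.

unstable

The denominator s^3 - 3s^2 + 4s + 8 factors as (s + 1)(s^2 - 4s + 8), giving poles at s = -1, 2 + 2j, 2 - 2j.
Since the pole(s) at s = 2 + 2j, 2 - 2j lie in the right half-plane, the system is unstable.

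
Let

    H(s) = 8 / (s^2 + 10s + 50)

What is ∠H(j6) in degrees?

At s = j6: numerator = 8, denominator = 14 + j60.
∠H = ∠num − ∠den = 0° − (76.866°) = -76.87°.

∠H(j6) ≈ -76.87°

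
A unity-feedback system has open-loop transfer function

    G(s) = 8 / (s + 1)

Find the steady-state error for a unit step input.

e_ss = 0.1111

G(s) has no poles at the origin.
This is a Type 0 system. Kp = lim_{s→0} G(s) = 8/1.
e_ss = 1/(1 + Kp) = 1/(1 + 8) = 1/9 ≈ 0.1111.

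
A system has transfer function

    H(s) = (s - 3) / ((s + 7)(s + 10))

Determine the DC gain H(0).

H(0) = -3/70 ≈ -0.04286

At s = 0 each factor (s + a) contributes a and each (s^2 + bs + c) contributes c.
H(0) = 1·(-3) / ((7) · (10)) = -3/70 = -3/70.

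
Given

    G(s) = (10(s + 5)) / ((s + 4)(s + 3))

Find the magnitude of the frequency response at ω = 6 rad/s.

|G(j6)| ≈ 1.615

Substitute s = j6: numerator = 50 + j60, denominator = -24 + j42.
|G(j6)| = |50 + j60| / |-24 + j42| = 78.102 / 48.374 ≈ 1.615.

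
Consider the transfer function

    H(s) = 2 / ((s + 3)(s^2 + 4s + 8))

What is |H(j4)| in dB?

Substitute s = j4: numerator = 2, denominator = -88 + j16.
|H(j4)| = |2| / |-88 + j16| = 2 / 89.443 ≈ 0.02236.
In decibels: 20·log₁₀(0.02236) ≈ -33.0 dB.

|H(j4)|_dB ≈ -33.0 dB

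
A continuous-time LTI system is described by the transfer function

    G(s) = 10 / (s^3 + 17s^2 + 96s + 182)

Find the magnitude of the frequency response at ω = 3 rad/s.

Substitute s = j3: numerator = 10, denominator = 29 + j261.
|G(j3)| = |10| / |29 + j261| = 10 / 262.61 ≈ 0.03808.

|G(j3)| ≈ 0.03808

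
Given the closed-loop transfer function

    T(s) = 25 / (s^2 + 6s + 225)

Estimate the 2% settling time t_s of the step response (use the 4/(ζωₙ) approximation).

Comparing s^2 + 6s + 225 to s^2 + 2ζωₙs + ωₙ²: ωₙ = 15 rad/s and ζ = 6/(2·15) = 0.2.
ζωₙ = 6/2 = 3, so t_s ≈ 4/(ζωₙ) = 4/3 ≈ 1.333 s.

t_s ≈ 1.333 s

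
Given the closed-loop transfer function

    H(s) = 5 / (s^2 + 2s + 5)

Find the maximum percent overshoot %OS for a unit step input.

%OS ≈ 20.8%

Comparing s^2 + 2s + 5 to s^2 + 2ζωₙs + ωₙ²: ωₙ = √5 ≈ 2.236 rad/s and ζ = 2/(2·√5) ≈ 0.4472.
%OS = 100·exp(−πζ/√(1−ζ²)) = 100·exp(−π·0.4472/√(1−0.4472²)) ≈ 20.8%.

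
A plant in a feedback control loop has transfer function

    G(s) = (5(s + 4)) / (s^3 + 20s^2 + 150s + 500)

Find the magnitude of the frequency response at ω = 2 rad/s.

|G(j2)| ≈ 0.04371

Substitute s = j2: numerator = 20 + j10, denominator = 420 + j292.
|G(j2)| = |20 + j10| / |420 + j292| = 22.361 / 511.53 ≈ 0.04371.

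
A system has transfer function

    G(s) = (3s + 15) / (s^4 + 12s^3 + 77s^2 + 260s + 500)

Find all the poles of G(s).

s = -2 + 4j, -2 - 4j, -4 + 3j, -4 - 3j

The poles are the roots of the denominator s^4 + 12s^3 + 77s^2 + 260s + 500 = 0.
No real roots exist; factor into two real quadratics: (s^2 + 4s + 20)(s^2 + 8s + 25) = 0.
Each quadratic gives a conjugate pair via the quadratic formula.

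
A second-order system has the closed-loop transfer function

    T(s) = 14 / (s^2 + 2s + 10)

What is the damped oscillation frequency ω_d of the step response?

ω_d = 3 rad/s

Comparing s^2 + 2s + 10 to s^2 + 2ζωₙs + ωₙ²: ωₙ = √10 ≈ 3.162 rad/s and ζ = 2/(2·√10) ≈ 0.3162.
ζωₙ = 2/2 = 1, so ω_d = ωₙ√(1−ζ²) = √(ωₙ² − (ζωₙ)²) = √(10 − 1²) = √9 = 3 rad/s.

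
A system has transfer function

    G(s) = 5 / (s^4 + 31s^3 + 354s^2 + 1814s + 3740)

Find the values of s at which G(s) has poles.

The poles are the roots of the denominator s^4 + 31s^3 + 354s^2 + 1814s + 3740 = 0.
Trying s = -10: the polynomial evaluates to 0, so (s + 10) is a factor.
Dividing out leaves s^3 + 21s^2 + 144s + 374 = 0.
This factors further as (s + 11)(s^2 + 10s + 34) = 0.

s = -10, -11, -5 ± 3j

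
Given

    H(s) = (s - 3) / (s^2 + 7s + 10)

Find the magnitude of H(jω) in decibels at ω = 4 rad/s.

Substitute s = j4: numerator = -3 + j4, denominator = -6 + j28.
|H(j4)| = |-3 + j4| / |-6 + j28| = 5 / 28.636 ≈ 0.1746.
In decibels: 20·log₁₀(0.1746) ≈ -15.2 dB.

|H(j4)|_dB ≈ -15.2 dB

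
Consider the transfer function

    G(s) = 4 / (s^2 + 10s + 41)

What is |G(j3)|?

|G(j3)| ≈ 0.09119

Substitute s = j3: numerator = 4, denominator = 32 + j30.
|G(j3)| = |4| / |32 + j30| = 4 / 43.863 ≈ 0.09119.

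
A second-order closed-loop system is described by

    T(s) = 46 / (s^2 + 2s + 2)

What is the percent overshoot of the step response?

Comparing s^2 + 2s + 2 to s^2 + 2ζωₙs + ωₙ²: ωₙ = √2 ≈ 1.414 rad/s and ζ = 2/(2·√2) ≈ 0.7071.
%OS = 100·exp(−πζ/√(1−ζ²)) = 100·exp(−π·0.7071/√(1−0.7071²)) ≈ 4.32%.

%OS ≈ 4.32%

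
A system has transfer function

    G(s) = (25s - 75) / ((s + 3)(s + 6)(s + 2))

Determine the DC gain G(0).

G(0) = -25/12 ≈ -2.083

Set s = 0: G(0) = (-75) / (36) = -25/12.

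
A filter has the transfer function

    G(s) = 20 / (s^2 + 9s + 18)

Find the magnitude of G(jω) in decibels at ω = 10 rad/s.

|G(j10)|_dB ≈ -15.7 dB

Substitute s = j10: numerator = 20, denominator = -82 + j90.
|G(j10)| = |20| / |-82 + j90| = 20 / 121.75 ≈ 0.1643.
In decibels: 20·log₁₀(0.1643) ≈ -15.7 dB.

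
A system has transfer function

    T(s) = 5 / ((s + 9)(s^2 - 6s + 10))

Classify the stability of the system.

The poles can be read from the denominator factors: s = -9, 3 + j, 3 - j.
Since the pole(s) at s = 3 ± j lie in the right half-plane, the system is unstable.

unstable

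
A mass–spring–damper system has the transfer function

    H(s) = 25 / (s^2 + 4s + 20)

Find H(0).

H(0) = 5/4 ≈ 1.250

Set s = 0: H(0) = (25) / (20) = 5/4.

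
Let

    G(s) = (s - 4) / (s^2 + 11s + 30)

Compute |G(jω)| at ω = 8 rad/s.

Substitute s = j8: numerator = -4 + j8, denominator = -34 + j88.
|G(j8)| = |-4 + j8| / |-34 + j88| = 8.9443 / 94.340 ≈ 0.09481.

|G(j8)| ≈ 0.09481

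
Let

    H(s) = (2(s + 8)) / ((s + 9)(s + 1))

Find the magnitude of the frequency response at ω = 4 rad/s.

Substitute s = j4: numerator = 16 + j8, denominator = -7 + j40.
|H(j4)| = |16 + j8| / |-7 + j40| = 17.889 / 40.608 ≈ 0.4405.

|H(j4)| ≈ 0.4405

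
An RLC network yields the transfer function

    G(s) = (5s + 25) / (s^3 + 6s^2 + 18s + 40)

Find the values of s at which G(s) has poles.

The poles are the roots of the denominator s^3 + 6s^2 + 18s + 40 = 0.
Trying s = -4: the polynomial evaluates to 0, so (s + 4) is a factor.
Dividing out leaves s^2 + 2s + 10 = 0.
The quadratic formula then gives s = -1 ± 3j.

s = -1 ± 3j, -4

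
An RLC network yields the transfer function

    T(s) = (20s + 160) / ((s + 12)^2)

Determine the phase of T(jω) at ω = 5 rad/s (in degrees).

∠T(j5) ≈ -13.23°

At s = j5: numerator = 160 + j100, denominator = 119 + j120.
∠T = ∠num − ∠den = 32.005° − (45.240°) = -13.23°.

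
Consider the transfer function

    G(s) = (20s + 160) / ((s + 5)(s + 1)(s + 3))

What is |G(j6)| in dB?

|G(j6)|_dB ≈ -4.05 dB

Substitute s = j6: numerator = 160 + j120, denominator = -309 - j78.
|G(j6)| = |160 + j120| / |-309 - j78| = 200 / 318.69 ≈ 0.6276.
In decibels: 20·log₁₀(0.6276) ≈ -4.05 dB.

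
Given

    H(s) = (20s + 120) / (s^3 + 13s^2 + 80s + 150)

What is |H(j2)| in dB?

Substitute s = j2: numerator = 120 + j40, denominator = 98 + j152.
|H(j2)| = |120 + j40| / |98 + j152| = 126.49 / 180.85 ≈ 0.6994.
In decibels: 20·log₁₀(0.6994) ≈ -3.11 dB.

|H(j2)|_dB ≈ -3.11 dB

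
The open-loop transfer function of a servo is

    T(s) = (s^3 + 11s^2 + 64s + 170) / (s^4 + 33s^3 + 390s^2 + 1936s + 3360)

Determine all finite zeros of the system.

s = -5, -3 ± 5j

Set the numerator to zero: s^3 + 11s^2 + 64s + 170 = 0.
Factoring: (s + 5)(s^2 + 6s + 34) = 0.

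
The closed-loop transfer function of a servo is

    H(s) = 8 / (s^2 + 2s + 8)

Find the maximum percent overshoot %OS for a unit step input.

Comparing s^2 + 2s + 8 to s^2 + 2ζωₙs + ωₙ²: ωₙ = √8 ≈ 2.828 rad/s and ζ = 2/(2·√8) ≈ 0.3536.
%OS = 100·exp(−πζ/√(1−ζ²)) = 100·exp(−π·0.3536/√(1−0.3536²)) ≈ 30.5%.

%OS ≈ 30.5%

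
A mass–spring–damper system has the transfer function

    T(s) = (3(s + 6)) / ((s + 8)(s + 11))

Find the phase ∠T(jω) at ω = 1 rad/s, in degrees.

∠T(j1) ≈ -2.857°

At s = j1: numerator = 18 + j3, denominator = 87 + j19.
∠T = ∠num − ∠den = 9.4623° − (12.319°) = -2.857°.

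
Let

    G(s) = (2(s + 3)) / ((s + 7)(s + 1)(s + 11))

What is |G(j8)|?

Substitute s = j8: numerator = 6 + j16, denominator = -1139 + j248.
|G(j8)| = |6 + j16| / |-1139 + j248| = 17.088 / 1165.7 ≈ 0.01466.

|G(j8)| ≈ 0.01466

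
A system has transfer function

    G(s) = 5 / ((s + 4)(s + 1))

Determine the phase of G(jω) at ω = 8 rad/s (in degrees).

At s = j8: numerator = 5, denominator = -60 + j40.
∠G = ∠num − ∠den = 0° − (146.31°) = -146.3°.

∠G(j8) ≈ -146.3°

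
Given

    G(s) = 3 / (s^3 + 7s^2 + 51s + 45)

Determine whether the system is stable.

stable

The denominator s^3 + 7s^2 + 51s + 45 factors as (s + 1)(s^2 + 6s + 45), giving poles at s = -1, -3 ± 6j.
Since all poles lie strictly in the left half-plane, the system is stable.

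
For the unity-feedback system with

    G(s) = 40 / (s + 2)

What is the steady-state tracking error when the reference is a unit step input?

e_ss = 0.04762

G(s) has no poles at the origin.
This is a Type 0 system. Kp = lim_{s→0} G(s) = 40/2 = 20.
e_ss = 1/(1 + Kp) = 1/(1 + 20) = 1/21 ≈ 0.04762.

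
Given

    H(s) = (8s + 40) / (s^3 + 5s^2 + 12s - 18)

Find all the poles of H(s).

s = -3 ± 3j, 1

The poles are the roots of the denominator s^3 + 5s^2 + 12s - 18 = 0.
Trying s = 1: the polynomial evaluates to 0, so (s - 1) is a factor.
Dividing out leaves s^2 + 6s + 18 = 0.
The quadratic formula then gives s = -3 ± 3j.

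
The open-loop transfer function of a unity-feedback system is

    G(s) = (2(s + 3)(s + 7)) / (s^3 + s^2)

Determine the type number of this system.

The denominator has 2 factors of s at the origin (free integrators), so this is a Type 2 system.

Type 2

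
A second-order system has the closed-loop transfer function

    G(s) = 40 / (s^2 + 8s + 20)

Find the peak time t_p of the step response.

t_p ≈ 1.571 s

Comparing s^2 + 8s + 20 to s^2 + 2ζωₙs + ωₙ²: ωₙ = √20 ≈ 4.472 rad/s and ζ = 8/(2·√20) ≈ 0.8944.
ζωₙ = 8/2 = 4, so ω_d = ωₙ√(1−ζ²) = √(ωₙ² − (ζωₙ)²) = √(20 − 4²) = √4 = 2 rad/s.
t_p = π/ω_d = π/2 ≈ 1.571 s.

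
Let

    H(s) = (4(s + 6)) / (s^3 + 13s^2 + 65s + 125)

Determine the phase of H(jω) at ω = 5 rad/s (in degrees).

At s = j5: numerator = 24 + j20, denominator = -200 + j200.
∠H = ∠num − ∠den = 39.806° − (135°) = -95.19°.

∠H(j5) ≈ -95.19°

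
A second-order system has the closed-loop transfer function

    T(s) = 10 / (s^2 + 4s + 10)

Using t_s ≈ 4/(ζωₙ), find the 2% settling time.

Comparing s^2 + 4s + 10 to s^2 + 2ζωₙs + ωₙ²: ωₙ = √10 ≈ 3.162 rad/s and ζ = 4/(2·√10) ≈ 0.6325.
ζωₙ = 4/2 = 2, so t_s ≈ 4/(ζωₙ) = 4/2 = 2 s.

t_s ≈ 2 s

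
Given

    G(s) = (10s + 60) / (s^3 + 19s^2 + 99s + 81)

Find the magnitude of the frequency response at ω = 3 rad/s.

|G(j3)| ≈ 0.2357

Substitute s = j3: numerator = 60 + j30, denominator = -90 + j270.
|G(j3)| = |60 + j30| / |-90 + j270| = 67.082 / 284.60 ≈ 0.2357.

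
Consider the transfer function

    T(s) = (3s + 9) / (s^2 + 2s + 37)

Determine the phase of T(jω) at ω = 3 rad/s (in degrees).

∠T(j3) ≈ 32.91°

At s = j3: numerator = 9 + j9, denominator = 28 + j6.
∠T = ∠num − ∠den = 45° − (12.095°) = 32.91°.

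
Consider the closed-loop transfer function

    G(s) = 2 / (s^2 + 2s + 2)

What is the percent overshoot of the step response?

%OS ≈ 4.32%

Comparing s^2 + 2s + 2 to s^2 + 2ζωₙs + ωₙ²: ωₙ = √2 ≈ 1.414 rad/s and ζ = 2/(2·√2) ≈ 0.7071.
%OS = 100·exp(−πζ/√(1−ζ²)) = 100·exp(−π·0.7071/√(1−0.7071²)) ≈ 4.32%.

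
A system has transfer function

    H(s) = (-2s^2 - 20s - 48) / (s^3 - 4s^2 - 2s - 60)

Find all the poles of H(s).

s = -1 + 3j, -1 - 3j, 6

The poles are the roots of the denominator s^3 - 4s^2 - 2s - 60 = 0.
Trying s = 6: the polynomial evaluates to 0, so (s - 6) is a factor.
Dividing out leaves s^2 + 2s + 10 = 0.
The quadratic formula then gives s = -1 ± 3j.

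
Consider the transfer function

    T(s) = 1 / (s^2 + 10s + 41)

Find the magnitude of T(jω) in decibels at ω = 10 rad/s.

|T(j10)|_dB ≈ -41.3 dB

Substitute s = j10: numerator = 1, denominator = -59 + j100.
|T(j10)| = |1| / |-59 + j100| = 1 / 116.11 ≈ 0.008613.
In decibels: 20·log₁₀(0.008613) ≈ -41.3 dB.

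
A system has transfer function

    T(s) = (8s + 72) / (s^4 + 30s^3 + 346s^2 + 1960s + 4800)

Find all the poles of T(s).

s = -5 + 5j, -5 - 5j, -8, -12

The poles are the roots of the denominator s^4 + 30s^3 + 346s^2 + 1960s + 4800 = 0.
Trying s = -8: the polynomial evaluates to 0, so (s + 8) is a factor.
Dividing out leaves s^3 + 22s^2 + 170s + 600 = 0.
This factors further as (s^2 + 10s + 50)(s + 12) = 0.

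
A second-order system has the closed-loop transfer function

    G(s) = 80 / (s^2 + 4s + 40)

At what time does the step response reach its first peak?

Comparing s^2 + 4s + 40 to s^2 + 2ζωₙs + ωₙ²: ωₙ = √40 ≈ 6.325 rad/s and ζ = 4/(2·√40) ≈ 0.3162.
ζωₙ = 4/2 = 2, so ω_d = ωₙ√(1−ζ²) = √(ωₙ² − (ζωₙ)²) = √(40 − 2²) = √36 = 6 rad/s.
t_p = π/ω_d = π/6 ≈ 0.5236 s.

t_p ≈ 0.5236 s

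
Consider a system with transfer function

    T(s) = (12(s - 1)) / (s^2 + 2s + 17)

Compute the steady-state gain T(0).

At s = 0 each factor (s + a) contributes a and each (s^2 + bs + c) contributes c.
T(0) = 12·(-1) / ((17)) = -12/17 = -12/17.

T(0) = -12/17 ≈ -0.7059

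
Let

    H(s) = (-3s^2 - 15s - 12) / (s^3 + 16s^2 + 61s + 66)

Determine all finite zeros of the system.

s = -4, -1

Set the numerator to zero: -3s^2 - 15s - 12 = 0, i.e. -3·(s^2 + 5s + 4) = 0.
Factoring: (s + 4)(s + 1) = 0.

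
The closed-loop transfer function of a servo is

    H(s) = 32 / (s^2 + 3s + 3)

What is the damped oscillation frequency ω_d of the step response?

Comparing s^2 + 3s + 3 to s^2 + 2ζωₙs + ωₙ²: ωₙ = √3 ≈ 1.732 rad/s and ζ = 3/(2·√3) ≈ 0.8660.
ζωₙ = 3/2 = 1.5, so ω_d = ωₙ√(1−ζ²) = √(ωₙ² − (ζωₙ)²) = √(3 − 1.5²) = √0.75 ≈ 0.8660 rad/s.

ω_d ≈ 0.8660 rad/s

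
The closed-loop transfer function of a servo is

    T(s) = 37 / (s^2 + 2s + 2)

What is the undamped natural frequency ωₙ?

ωₙ ≈ 1.414 rad/s

Compare the denominator to the standard form s^2 + 2ζωₙs + ωₙ².
ωₙ² = 2, so ωₙ = √2 ≈ 1.414 rad/s.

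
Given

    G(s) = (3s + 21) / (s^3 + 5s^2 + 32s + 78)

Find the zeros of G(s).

Set the numerator to zero: 3s + 21 = 0, i.e. 3·(s + 7) = 0.
So s = -7.

s = -7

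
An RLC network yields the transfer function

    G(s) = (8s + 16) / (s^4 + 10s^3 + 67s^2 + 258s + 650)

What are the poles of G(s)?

The poles are the roots of the denominator s^4 + 10s^3 + 67s^2 + 258s + 650 = 0.
No real roots exist; factor into two real quadratics: (s^2 + 2s + 26)(s^2 + 8s + 25) = 0.
Each quadratic gives a conjugate pair via the quadratic formula.

s = -1 + 5j, -1 - 5j, -4 + 3j, -4 - 3j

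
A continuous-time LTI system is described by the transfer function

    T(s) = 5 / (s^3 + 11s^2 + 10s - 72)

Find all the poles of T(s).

The poles are the roots of the denominator s^3 + 11s^2 + 10s - 72 = 0.
Trying s = -9: the polynomial evaluates to 0, so (s + 9) is a factor.
Dividing out leaves s^2 + 2s - 8 = 0.
Factoring the quadratic: (s - 2)(s + 4) = 0.

s = -9, 2, -4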